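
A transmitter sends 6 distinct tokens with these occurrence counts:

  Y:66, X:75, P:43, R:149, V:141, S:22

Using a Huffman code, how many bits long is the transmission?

Build the Huffman tree bottom-up:
merge S(22) and P(43): 65
merge 65 and Y(66): 131
merge X(75) and 131: 206
merge V(141) and R(149): 290
merge 206 and 290: 496
Total encoded bits = sum of merged weights = 65 + 131 + 206 + 290 + 496 = 1188.

1188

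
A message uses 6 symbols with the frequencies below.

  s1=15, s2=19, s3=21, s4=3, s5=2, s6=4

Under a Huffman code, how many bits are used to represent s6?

3

Repeatedly merge the two smallest:
merge s5(2) and s4(3): 5
merge s6(4) and 5: 9
merge 9 and s1(15): 24
merge s2(19) and s3(21): 40
merge 24 and 40: 64
s6's leaf is at depth 3, giving a 3-bit codeword.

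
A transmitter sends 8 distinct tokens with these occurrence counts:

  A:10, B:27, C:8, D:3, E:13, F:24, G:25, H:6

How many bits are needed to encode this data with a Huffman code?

321

Build the Huffman tree bottom-up:
merge D(3) and H(6): 9
merge C(8) and 9: 17
merge A(10) and E(13): 23
merge 17 and 23: 40
merge F(24) and G(25): 49
merge B(27) and 40: 67
merge 49 and 67: 116
The encoded length is the sum of every internal node's weight: 9 + 17 + 23 + 40 + 49 + 67 + 116 = 321 bits.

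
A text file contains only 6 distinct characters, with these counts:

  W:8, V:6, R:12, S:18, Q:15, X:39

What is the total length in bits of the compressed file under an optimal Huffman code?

Greedily combine the two least-frequent nodes:
V(6) + W(8) → 14
R(12) + 14 → 26
Q(15) + S(18) → 33
26 + 33 → 59
X(39) + 59 → 98
The encoded length is the sum of every internal node's weight: 14 + 26 + 33 + 59 + 98 = 230 bits.

230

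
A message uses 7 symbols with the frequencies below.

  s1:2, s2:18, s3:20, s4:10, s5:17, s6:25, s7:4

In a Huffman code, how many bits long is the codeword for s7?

Repeatedly merge the two smallest:
s1(2) + s7(4) → 6
6 + s4(10) → 16
16 + s5(17) → 33
s2(18) + s3(20) → 38
s6(25) + 33 → 58
38 + 58 → 96
The subtree containing s7 is merged 5 times, so code length = 5.

5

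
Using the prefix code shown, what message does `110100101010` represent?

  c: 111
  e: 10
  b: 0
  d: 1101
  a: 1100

dbbeee

Read left to right; each codeword is recognised as soon as it completes (prefix code):
  1101→d | 0→b | 0→b | 10→e | 10→e | 10→e
Decoded message: dbbeee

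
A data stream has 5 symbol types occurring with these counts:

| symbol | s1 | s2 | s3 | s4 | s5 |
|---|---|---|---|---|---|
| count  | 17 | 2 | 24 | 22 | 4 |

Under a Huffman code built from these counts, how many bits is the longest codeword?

4

Merge the two lowest-weight nodes at each step:
merge s2(2) and s5(4): 6
merge 6 and s1(17): 23
merge s4(22) and 23: 45
merge s3(24) and 45: 69
The first pair merged (s2, s5) ends up deepest, at depth 4.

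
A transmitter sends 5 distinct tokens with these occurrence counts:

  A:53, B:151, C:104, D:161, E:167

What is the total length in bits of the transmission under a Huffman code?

Greedily combine the two least-frequent nodes:
merge A(53) and C(104): 157
merge B(151) and 157: 308
merge D(161) and E(167): 328
merge 308 and 328: 636
The encoded length is the sum of every internal node's weight: 157 + 308 + 328 + 636 = 1429 bits.

1429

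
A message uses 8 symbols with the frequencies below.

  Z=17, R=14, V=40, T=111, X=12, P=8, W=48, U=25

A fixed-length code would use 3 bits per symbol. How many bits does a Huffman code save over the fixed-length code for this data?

Fixed-length: 3 bits × 275 symbols = 825 bits.
Huffman merges:
merge P(8) and X(12): 20
merge R(14) and Z(17): 31
merge 20 and U(25): 45
merge 31 and V(40): 71
merge 45 and W(48): 93
merge 71 and 93: 164
merge T(111) and 164: 275
Huffman total = 20 + 31 + 45 + 71 + 93 + 164 + 275 = 699 bits.
Saving = 825 − 699 = 126 bits.

126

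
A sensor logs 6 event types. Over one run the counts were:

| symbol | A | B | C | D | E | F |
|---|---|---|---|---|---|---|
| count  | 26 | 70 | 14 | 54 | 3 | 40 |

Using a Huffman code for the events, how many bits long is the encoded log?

474

Build the Huffman tree bottom-up:
merge E(3) and C(14): 17
merge 17 and A(26): 43
merge F(40) and 43: 83
merge D(54) and B(70): 124
merge 83 and 124: 207
The encoded length is the sum of every internal node's weight: 17 + 43 + 83 + 124 + 207 = 474 bits.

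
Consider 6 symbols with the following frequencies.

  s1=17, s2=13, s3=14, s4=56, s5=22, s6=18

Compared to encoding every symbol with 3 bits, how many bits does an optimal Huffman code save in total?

Fixed-length: 3 bits × 140 symbols = 420 bits.
Huffman merges:
combine s2(13), s3(14) → 27
combine s1(17), s6(18) → 35
combine s5(22), 27 → 49
combine 35, 49 → 84
combine s4(56), 84 → 140
Huffman total = 27 + 35 + 49 + 84 + 140 = 335 bits.
Saving = 420 − 335 = 85 bits.

85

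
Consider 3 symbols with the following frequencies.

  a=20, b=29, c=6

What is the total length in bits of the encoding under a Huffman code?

Build the Huffman tree bottom-up:
merge c(6) and a(20): 26
merge 26 and b(29): 55
The encoded length is the sum of every internal node's weight: 26 + 55 = 81 bits.

81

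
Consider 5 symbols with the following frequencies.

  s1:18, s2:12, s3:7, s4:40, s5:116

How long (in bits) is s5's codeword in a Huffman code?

1

Huffman merges, smallest pair first:
s3(7) + s2(12) → 19
s1(18) + 19 → 37
37 + s4(40) → 77
77 + s5(116) → 193
s5 is merged only at the final step, so code length = 1.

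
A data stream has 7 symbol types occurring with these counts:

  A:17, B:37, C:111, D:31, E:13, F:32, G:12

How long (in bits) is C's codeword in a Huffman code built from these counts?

1

Huffman merges, smallest pair first:
merge G(12) and E(13): 25
merge A(17) and 25: 42
merge D(31) and F(32): 63
merge B(37) and 42: 79
merge 63 and 79: 142
merge C(111) and 142: 253
C is merged only at the final step, so code length = 1.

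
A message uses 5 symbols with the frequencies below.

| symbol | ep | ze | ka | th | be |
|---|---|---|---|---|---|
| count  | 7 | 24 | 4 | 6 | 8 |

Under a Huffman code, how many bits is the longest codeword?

3

Merge the two lowest-weight nodes at each step:
merge ka(4) and th(6): 10
merge ep(7) and be(8): 15
merge 10 and 15: 25
merge ze(24) and 25: 49
The rarest symbols sit at the bottom; the longest codeword is 3 bits.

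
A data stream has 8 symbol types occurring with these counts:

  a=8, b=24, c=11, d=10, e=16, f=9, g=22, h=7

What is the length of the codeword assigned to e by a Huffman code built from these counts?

3

Huffman merges, smallest pair first:
combine h(7), a(8) → 15
combine f(9), d(10) → 19
combine c(11), 15 → 26
combine e(16), 19 → 35
combine g(22), b(24) → 46
combine 26, 35 → 61
combine 46, 61 → 107
e sits 3 levels below the root, so its codeword is 3 bits.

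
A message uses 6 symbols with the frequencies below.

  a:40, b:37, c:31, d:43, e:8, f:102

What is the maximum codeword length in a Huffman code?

Merge the two lowest-weight nodes at each step:
merge e(8) and c(31): 39
merge b(37) and 39: 76
merge a(40) and d(43): 83
merge 76 and 83: 159
merge f(102) and 159: 261
The rarest symbols sit at the bottom; the longest codeword is 4 bits.

4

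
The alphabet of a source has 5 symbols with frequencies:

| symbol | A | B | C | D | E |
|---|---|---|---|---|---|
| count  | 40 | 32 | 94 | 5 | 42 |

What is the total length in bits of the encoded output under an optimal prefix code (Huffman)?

446

Merge the two smallest weights repeatedly:
merge D(5) and B(32): 37
merge 37 and A(40): 77
merge E(42) and 77: 119
merge C(94) and 119: 213
The encoded length is the sum of every internal node's weight: 37 + 77 + 119 + 213 = 446 bits.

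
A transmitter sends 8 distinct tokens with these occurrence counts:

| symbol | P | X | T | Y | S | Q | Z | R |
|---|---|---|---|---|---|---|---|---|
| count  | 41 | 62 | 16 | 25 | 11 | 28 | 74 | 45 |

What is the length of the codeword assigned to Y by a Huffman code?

4

Build the tree from the bottom:
S(11) + T(16) → 27
Y(25) + 27 → 52
Q(28) + P(41) → 69
R(45) + 52 → 97
X(62) + 69 → 131
Z(74) + 97 → 171
131 + 171 → 302
Y sits 4 levels below the root, so its codeword is 4 bits.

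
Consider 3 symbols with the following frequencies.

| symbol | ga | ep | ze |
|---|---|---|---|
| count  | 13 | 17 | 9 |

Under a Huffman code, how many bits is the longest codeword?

2

Merge the two lowest-weight nodes at each step:
ze(9) + ga(13) → 22
ep(17) + 22 → 39
Maximum depth reached is 2.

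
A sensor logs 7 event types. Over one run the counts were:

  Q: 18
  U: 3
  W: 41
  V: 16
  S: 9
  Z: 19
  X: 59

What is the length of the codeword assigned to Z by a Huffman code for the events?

3

Repeatedly merge the two smallest:
merge U(3) and S(9): 12
merge 12 and V(16): 28
merge Q(18) and Z(19): 37
merge 28 and 37: 65
merge W(41) and X(59): 100
merge 65 and 100: 165
The subtree containing Z is merged 3 times, so code length = 3.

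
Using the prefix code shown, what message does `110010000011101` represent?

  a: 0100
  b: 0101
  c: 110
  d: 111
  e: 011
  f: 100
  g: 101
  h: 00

Read left to right; each codeword is recognised as soon as it completes (prefix code):
  110→c | 0100→a | 00→h | 011→e | 101→g
Decoded message: caheg

caheg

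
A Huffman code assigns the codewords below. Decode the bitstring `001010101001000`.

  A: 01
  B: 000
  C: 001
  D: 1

CAAACB

Read left to right; each codeword is recognised as soon as it completes (prefix code):
  001→C | 01→A | 01→A | 01→A | 001→C | 000→B
Decoded message: CAAACB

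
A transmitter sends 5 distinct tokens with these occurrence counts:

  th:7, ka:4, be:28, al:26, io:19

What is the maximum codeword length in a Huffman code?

3

Merge the two lowest-weight nodes at each step:
merge ka(4) and th(7): 11
merge 11 and io(19): 30
merge al(26) and be(28): 54
merge 30 and 54: 84
Maximum depth reached is 3.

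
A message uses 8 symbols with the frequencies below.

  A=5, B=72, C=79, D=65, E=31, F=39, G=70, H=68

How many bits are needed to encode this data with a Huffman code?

1244

Build the Huffman tree bottom-up:
merge A(5) and E(31): 36
merge 36 and F(39): 75
merge D(65) and H(68): 133
merge G(70) and B(72): 142
merge 75 and C(79): 154
merge 133 and 142: 275
merge 154 and 275: 429
The encoded length is the sum of every internal node's weight: 36 + 75 + 133 + 142 + 154 + 275 + 429 = 1244 bits.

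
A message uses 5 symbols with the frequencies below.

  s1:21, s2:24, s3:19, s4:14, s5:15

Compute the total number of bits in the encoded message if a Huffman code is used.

215

Build the Huffman tree bottom-up:
merge s4(14) and s5(15): 29
merge s3(19) and s1(21): 40
merge s2(24) and 29: 53
merge 40 and 53: 93
Each symbol's bit-cost is frequency × depth; summing gives 215 bits (equivalently 29 + 40 + 53 + 93).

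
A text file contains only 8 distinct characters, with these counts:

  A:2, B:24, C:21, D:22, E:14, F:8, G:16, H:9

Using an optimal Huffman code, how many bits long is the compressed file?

331

Build the Huffman tree bottom-up:
merge A(2) and F(8): 10
merge H(9) and 10: 19
merge E(14) and G(16): 30
merge 19 and C(21): 40
merge D(22) and B(24): 46
merge 30 and 40: 70
merge 46 and 70: 116
Each symbol's bit-cost is frequency × depth; summing gives 331 bits (equivalently 10 + 19 + 30 + 40 + 46 + 70 + 116).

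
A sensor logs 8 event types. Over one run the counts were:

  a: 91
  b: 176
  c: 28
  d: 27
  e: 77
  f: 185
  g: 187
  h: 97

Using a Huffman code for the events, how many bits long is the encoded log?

Merge the two smallest weights repeatedly:
d(27) + c(28) → 55
55 + e(77) → 132
a(91) + h(97) → 188
132 + b(176) → 308
f(185) + g(187) → 372
188 + 308 → 496
372 + 496 → 868
Each symbol's bit-cost is frequency × depth; summing gives 2419 bits (equivalently 55 + 132 + 188 + 308 + 372 + 496 + 868).

2419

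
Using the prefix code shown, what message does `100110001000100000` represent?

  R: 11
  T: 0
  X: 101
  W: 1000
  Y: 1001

Read left to right; each codeword is recognised as soon as it completes (prefix code):
  1001→Y | 1000→W | 1000→W | 1000→W | 0→T | 0→T
Decoded message: YWWWTT

YWWWTT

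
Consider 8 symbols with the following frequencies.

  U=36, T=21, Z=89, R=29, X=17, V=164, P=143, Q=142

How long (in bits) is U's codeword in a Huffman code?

5

Build the tree from the bottom:
merge X(17) and T(21): 38
merge R(29) and U(36): 65
merge 38 and 65: 103
merge Z(89) and 103: 192
merge Q(142) and P(143): 285
merge V(164) and 192: 356
merge 285 and 356: 641
The subtree containing U is merged 5 times, so code length = 5.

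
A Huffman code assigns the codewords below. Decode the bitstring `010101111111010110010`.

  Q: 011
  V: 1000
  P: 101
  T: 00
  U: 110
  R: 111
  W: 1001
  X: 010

XPRRXUX

Read left to right; each codeword is recognised as soon as it completes (prefix code):
  010→X | 101→P | 111→R | 111→R | 010→X | 110→U | 010→X
Decoded message: XPRRXUX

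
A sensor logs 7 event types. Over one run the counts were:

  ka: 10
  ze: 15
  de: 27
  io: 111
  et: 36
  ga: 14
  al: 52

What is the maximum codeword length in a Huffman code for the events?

5

Merge the two lowest-weight nodes at each step:
combine ka(10), ga(14) → 24
combine ze(15), 24 → 39
combine de(27), et(36) → 63
combine 39, al(52) → 91
combine 63, 91 → 154
combine io(111), 154 → 265
The rarest symbols sit at the bottom; the longest codeword is 5 bits.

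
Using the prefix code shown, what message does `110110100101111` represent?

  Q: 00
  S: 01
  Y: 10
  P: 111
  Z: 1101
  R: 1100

Read left to right; each codeword is recognised as soon as it completes (prefix code):
  1101→Z | 10→Y | 10→Y | 01→S | 01→S | 111→P
Decoded message: ZYYSSP

ZYYSSP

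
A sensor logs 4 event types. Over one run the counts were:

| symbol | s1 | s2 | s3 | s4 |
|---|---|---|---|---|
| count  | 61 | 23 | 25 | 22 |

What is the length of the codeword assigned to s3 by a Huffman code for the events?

2

Build the tree from the bottom:
combine s4(22), s2(23) → 45
combine s3(25), 45 → 70
combine s1(61), 70 → 131
The subtree containing s3 is merged 2 times, so code length = 2.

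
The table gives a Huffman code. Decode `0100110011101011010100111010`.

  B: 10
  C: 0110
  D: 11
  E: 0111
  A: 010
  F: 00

ACEADABEA

Read left to right; each codeword is recognised as soon as it completes (prefix code):
  010→A | 0110→C | 0111→E | 010→A | 11→D | 010→A | 10→B | 0111→E | 010→A
Decoded message: ACEADABEA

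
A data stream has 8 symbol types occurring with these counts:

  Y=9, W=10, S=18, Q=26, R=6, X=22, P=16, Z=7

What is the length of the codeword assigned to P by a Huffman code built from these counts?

Huffman merges, smallest pair first:
merge R(6) and Z(7): 13
merge Y(9) and W(10): 19
merge 13 and P(16): 29
merge S(18) and 19: 37
merge X(22) and Q(26): 48
merge 29 and 37: 66
merge 48 and 66: 114
P sits 3 levels below the root, so its codeword is 3 bits.

3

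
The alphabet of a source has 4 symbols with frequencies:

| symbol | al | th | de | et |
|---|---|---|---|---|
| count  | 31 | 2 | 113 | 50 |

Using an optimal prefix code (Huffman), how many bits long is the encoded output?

Build the Huffman tree bottom-up:
combine th(2), al(31) → 33
combine 33, et(50) → 83
combine 83, de(113) → 196
Total encoded bits = sum of merged weights = 33 + 83 + 196 = 312.

312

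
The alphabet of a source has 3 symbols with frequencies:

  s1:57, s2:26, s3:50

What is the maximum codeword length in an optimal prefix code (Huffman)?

2

Merge the two lowest-weight nodes at each step:
s2(26) + s3(50) → 76
s1(57) + 76 → 133
The first pair merged (s2, s3) ends up deepest, at depth 2.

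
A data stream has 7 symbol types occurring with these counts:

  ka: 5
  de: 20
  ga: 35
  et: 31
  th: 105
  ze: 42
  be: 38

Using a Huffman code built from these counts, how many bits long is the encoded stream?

699

Merge the two smallest weights repeatedly:
combine ka(5), de(20) → 25
combine 25, et(31) → 56
combine ga(35), be(38) → 73
combine ze(42), 56 → 98
combine 73, 98 → 171
combine th(105), 171 → 276
Total encoded bits = sum of merged weights = 25 + 56 + 73 + 98 + 171 + 276 = 699.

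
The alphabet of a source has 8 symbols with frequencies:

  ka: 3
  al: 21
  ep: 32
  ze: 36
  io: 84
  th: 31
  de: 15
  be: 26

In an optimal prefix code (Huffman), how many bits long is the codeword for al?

Build the tree from the bottom:
merge ka(3) and de(15): 18
merge 18 and al(21): 39
merge be(26) and th(31): 57
merge ep(32) and ze(36): 68
merge 39 and 57: 96
merge 68 and io(84): 152
merge 96 and 152: 248
al's leaf is at depth 3, giving a 3-bit codeword.

3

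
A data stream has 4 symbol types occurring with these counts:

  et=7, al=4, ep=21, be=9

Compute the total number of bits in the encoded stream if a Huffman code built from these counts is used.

Greedily combine the two least-frequent nodes:
combine al(4), et(7) → 11
combine be(9), 11 → 20
combine 20, ep(21) → 41
Total encoded bits = sum of merged weights = 11 + 20 + 41 = 72.

72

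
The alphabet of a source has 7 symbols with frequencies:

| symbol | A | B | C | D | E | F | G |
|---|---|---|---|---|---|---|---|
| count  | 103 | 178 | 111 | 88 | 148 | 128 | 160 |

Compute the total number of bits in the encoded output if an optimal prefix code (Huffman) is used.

2570

Merge the two smallest weights repeatedly:
combine D(88), A(103) → 191
combine C(111), F(128) → 239
combine E(148), G(160) → 308
combine B(178), 191 → 369
combine 239, 308 → 547
combine 369, 547 → 916
Each symbol's bit-cost is frequency × depth; summing gives 2570 bits (equivalently 191 + 239 + 308 + 369 + 547 + 916).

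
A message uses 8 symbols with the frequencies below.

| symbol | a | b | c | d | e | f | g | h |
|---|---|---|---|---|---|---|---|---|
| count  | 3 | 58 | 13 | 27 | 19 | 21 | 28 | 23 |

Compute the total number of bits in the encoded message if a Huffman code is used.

534

Build the Huffman tree bottom-up:
a(3) + c(13) → 16
16 + e(19) → 35
f(21) + h(23) → 44
d(27) + g(28) → 55
35 + 44 → 79
55 + b(58) → 113
79 + 113 → 192
Total encoded bits = sum of merged weights = 16 + 35 + 44 + 55 + 79 + 113 + 192 = 534.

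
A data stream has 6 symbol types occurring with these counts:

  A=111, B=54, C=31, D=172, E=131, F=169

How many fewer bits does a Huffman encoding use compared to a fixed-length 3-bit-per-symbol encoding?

387

Fixed-length: 3 bits × 668 symbols = 2004 bits.
Huffman merges:
merge C(31) and B(54): 85
merge 85 and A(111): 196
merge E(131) and F(169): 300
merge D(172) and 196: 368
merge 300 and 368: 668
Huffman total = 85 + 196 + 300 + 368 + 668 = 1617 bits.
Saving = 2004 − 1617 = 387 bits.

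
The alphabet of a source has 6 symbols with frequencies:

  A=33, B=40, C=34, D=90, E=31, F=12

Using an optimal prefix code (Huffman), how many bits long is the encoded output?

Merge the two smallest weights repeatedly:
combine F(12), E(31) → 43
combine A(33), C(34) → 67
combine B(40), 43 → 83
combine 67, 83 → 150
combine D(90), 150 → 240
Each symbol's bit-cost is frequency × depth; summing gives 583 bits (equivalently 43 + 67 + 83 + 150 + 240).

583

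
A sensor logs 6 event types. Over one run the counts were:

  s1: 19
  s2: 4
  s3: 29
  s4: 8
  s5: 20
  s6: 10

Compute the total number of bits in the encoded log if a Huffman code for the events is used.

Greedily combine the two least-frequent nodes:
combine s2(4), s4(8) → 12
combine s6(10), 12 → 22
combine s1(19), s5(20) → 39
combine 22, s3(29) → 51
combine 39, 51 → 90
Total encoded bits = sum of merged weights = 12 + 22 + 39 + 51 + 90 = 214.

214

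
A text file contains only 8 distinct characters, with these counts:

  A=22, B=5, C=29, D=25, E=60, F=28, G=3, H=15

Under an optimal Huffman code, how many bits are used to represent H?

Build the tree from the bottom:
merge G(3) and B(5): 8
merge 8 and H(15): 23
merge A(22) and 23: 45
merge D(25) and F(28): 53
merge C(29) and 45: 74
merge 53 and E(60): 113
merge 74 and 113: 187
The subtree containing H is merged 4 times, so code length = 4.

4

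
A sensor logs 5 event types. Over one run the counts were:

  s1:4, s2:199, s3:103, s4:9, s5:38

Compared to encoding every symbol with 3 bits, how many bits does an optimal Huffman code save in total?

Fixed-length: 3 bits × 353 symbols = 1059 bits.
Huffman merges:
s1(4) + s4(9) → 13
13 + s5(38) → 51
51 + s3(103) → 154
154 + s2(199) → 353
Huffman total = 13 + 51 + 154 + 353 = 571 bits.
Saving = 1059 − 571 = 488 bits.

488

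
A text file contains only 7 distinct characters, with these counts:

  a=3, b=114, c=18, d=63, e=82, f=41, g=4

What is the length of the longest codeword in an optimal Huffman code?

5

Merge the two lowest-weight nodes at each step:
combine a(3), g(4) → 7
combine 7, c(18) → 25
combine 25, f(41) → 66
combine d(63), 66 → 129
combine e(82), b(114) → 196
combine 129, 196 → 325
Maximum depth reached is 5.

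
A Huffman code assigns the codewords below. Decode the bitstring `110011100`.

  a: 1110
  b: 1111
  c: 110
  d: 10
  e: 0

ceae

Read left to right; each codeword is recognised as soon as it completes (prefix code):
  110→c | 0→e | 1110→a | 0→e
Decoded message: ceae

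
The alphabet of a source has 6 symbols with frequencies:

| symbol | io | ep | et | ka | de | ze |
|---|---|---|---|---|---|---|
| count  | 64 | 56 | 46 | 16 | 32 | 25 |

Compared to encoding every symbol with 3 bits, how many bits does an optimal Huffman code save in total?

Fixed-length: 3 bits × 239 symbols = 717 bits.
Huffman merges:
combine ka(16), ze(25) → 41
combine de(32), 41 → 73
combine et(46), ep(56) → 102
combine io(64), 73 → 137
combine 102, 137 → 239
Huffman total = 41 + 73 + 102 + 137 + 239 = 592 bits.
Saving = 717 − 592 = 125 bits.

125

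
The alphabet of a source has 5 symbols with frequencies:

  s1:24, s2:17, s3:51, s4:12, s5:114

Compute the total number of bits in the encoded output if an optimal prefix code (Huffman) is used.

Merge the two smallest weights repeatedly:
merge s4(12) and s2(17): 29
merge s1(24) and 29: 53
merge s3(51) and 53: 104
merge 104 and s5(114): 218
The encoded length is the sum of every internal node's weight: 29 + 53 + 104 + 218 = 404 bits.

404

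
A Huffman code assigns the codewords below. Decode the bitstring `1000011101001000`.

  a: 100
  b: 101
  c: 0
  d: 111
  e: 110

accdcaac

Read left to right; each codeword is recognised as soon as it completes (prefix code):
  100→a | 0→c | 0→c | 111→d | 0→c | 100→a | 100→a | 0→c
Decoded message: accdcaac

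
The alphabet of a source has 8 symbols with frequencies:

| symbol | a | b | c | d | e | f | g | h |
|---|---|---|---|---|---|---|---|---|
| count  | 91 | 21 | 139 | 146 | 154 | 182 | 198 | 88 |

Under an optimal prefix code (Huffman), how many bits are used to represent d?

3

Repeatedly merge the two smallest:
merge b(21) and h(88): 109
merge a(91) and 109: 200
merge c(139) and d(146): 285
merge e(154) and f(182): 336
merge g(198) and 200: 398
merge 285 and 336: 621
merge 398 and 621: 1019
The subtree containing d is merged 3 times, so code length = 3.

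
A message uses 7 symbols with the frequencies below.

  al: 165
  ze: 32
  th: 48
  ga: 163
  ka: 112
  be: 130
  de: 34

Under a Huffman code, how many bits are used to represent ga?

Build the tree from the bottom:
combine ze(32), de(34) → 66
combine th(48), 66 → 114
combine ka(112), 114 → 226
combine be(130), ga(163) → 293
combine al(165), 226 → 391
combine 293, 391 → 684
ga sits 2 levels below the root, so its codeword is 2 bits.

2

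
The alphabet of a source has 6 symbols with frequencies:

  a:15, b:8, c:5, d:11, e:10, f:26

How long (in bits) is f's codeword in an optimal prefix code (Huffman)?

Build the tree from the bottom:
merge c(5) and b(8): 13
merge e(10) and d(11): 21
merge 13 and a(15): 28
merge 21 and f(26): 47
merge 28 and 47: 75
The subtree containing f is merged 2 times, so code length = 2.

2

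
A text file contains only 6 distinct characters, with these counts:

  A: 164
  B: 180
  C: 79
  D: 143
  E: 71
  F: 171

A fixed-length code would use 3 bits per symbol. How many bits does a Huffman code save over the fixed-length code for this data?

Fixed-length: 3 bits × 808 symbols = 2424 bits.
Huffman merges:
merge E(71) and C(79): 150
merge D(143) and 150: 293
merge A(164) and F(171): 335
merge B(180) and 293: 473
merge 335 and 473: 808
Huffman total = 150 + 293 + 335 + 473 + 808 = 2059 bits.
Saving = 2424 − 2059 = 365 bits.

365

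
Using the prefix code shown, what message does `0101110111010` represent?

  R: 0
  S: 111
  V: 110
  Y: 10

RYSRSRY

Read left to right; each codeword is recognised as soon as it completes (prefix code):
  0→R | 10→Y | 111→S | 0→R | 111→S | 0→R | 10→Y
Decoded message: RYSRSRY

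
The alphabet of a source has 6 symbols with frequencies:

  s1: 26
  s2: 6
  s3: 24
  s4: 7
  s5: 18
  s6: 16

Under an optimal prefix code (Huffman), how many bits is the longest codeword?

Merge the two lowest-weight nodes at each step:
merge s2(6) and s4(7): 13
merge 13 and s6(16): 29
merge s5(18) and s3(24): 42
merge s1(26) and 29: 55
merge 42 and 55: 97
The rarest symbols sit at the bottom; the longest codeword is 4 bits.

4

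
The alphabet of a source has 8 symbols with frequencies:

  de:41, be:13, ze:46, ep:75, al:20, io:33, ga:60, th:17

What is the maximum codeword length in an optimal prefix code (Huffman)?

5

Merge the two lowest-weight nodes at each step:
merge be(13) and th(17): 30
merge al(20) and 30: 50
merge io(33) and de(41): 74
merge ze(46) and 50: 96
merge ga(60) and 74: 134
merge ep(75) and 96: 171
merge 134 and 171: 305
The rarest symbols sit at the bottom; the longest codeword is 5 bits.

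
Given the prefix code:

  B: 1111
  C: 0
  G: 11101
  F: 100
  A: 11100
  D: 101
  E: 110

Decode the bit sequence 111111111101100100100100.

BBEECFFF

Read left to right; each codeword is recognised as soon as it completes (prefix code):
  1111→B | 1111→B | 110→E | 110→E | 0→C | 100→F | 100→F | 100→F
Decoded message: BBEECFFF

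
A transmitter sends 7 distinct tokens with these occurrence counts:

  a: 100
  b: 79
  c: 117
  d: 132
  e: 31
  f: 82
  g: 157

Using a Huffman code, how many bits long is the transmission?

1915

Merge the two smallest weights repeatedly:
combine e(31), b(79) → 110
combine f(82), a(100) → 182
combine 110, c(117) → 227
combine d(132), g(157) → 289
combine 182, 227 → 409
combine 289, 409 → 698
Total encoded bits = sum of merged weights = 110 + 182 + 227 + 289 + 409 + 698 = 1915.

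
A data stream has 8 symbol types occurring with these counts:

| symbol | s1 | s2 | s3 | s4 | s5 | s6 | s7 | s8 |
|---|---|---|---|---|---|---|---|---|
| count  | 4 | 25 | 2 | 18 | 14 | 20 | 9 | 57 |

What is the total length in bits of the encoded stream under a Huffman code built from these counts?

Greedily combine the two least-frequent nodes:
merge s3(2) and s1(4): 6
merge 6 and s7(9): 15
merge s5(14) and 15: 29
merge s4(18) and s6(20): 38
merge s2(25) and 29: 54
merge 38 and 54: 92
merge s8(57) and 92: 149
Each symbol's bit-cost is frequency × depth; summing gives 383 bits (equivalently 6 + 15 + 29 + 38 + 54 + 92 + 149).

383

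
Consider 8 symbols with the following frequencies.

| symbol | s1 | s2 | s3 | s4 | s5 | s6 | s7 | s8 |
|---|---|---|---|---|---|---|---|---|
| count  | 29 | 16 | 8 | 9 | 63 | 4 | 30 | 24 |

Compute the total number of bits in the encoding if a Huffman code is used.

Build the Huffman tree bottom-up:
s6(4) + s3(8) → 12
s4(9) + 12 → 21
s2(16) + 21 → 37
s8(24) + s1(29) → 53
s7(30) + 37 → 67
53 + s5(63) → 116
67 + 116 → 183
The encoded length is the sum of every internal node's weight: 12 + 21 + 37 + 53 + 67 + 116 + 183 = 489 bits.

489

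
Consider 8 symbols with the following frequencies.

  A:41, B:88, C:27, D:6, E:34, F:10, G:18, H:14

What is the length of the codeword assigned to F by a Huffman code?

5

Huffman merges, smallest pair first:
merge D(6) and F(10): 16
merge H(14) and 16: 30
merge G(18) and C(27): 45
merge 30 and E(34): 64
merge A(41) and 45: 86
merge 64 and 86: 150
merge B(88) and 150: 238
F sits 5 levels below the root, so its codeword is 5 bits.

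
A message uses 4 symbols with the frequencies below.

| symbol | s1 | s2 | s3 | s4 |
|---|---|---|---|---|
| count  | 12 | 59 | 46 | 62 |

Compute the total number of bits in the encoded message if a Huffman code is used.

354

Greedily combine the two least-frequent nodes:
s1(12) + s3(46) → 58
58 + s2(59) → 117
s4(62) + 117 → 179
The encoded length is the sum of every internal node's weight: 58 + 117 + 179 = 354 bits.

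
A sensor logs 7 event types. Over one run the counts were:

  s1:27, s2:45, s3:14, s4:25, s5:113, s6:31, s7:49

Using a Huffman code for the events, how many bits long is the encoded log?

Greedily combine the two least-frequent nodes:
s3(14) + s4(25) → 39
s1(27) + s6(31) → 58
39 + s2(45) → 84
s7(49) + 58 → 107
84 + 107 → 191
s5(113) + 191 → 304
The encoded length is the sum of every internal node's weight: 39 + 58 + 84 + 107 + 191 + 304 = 783 bits.

783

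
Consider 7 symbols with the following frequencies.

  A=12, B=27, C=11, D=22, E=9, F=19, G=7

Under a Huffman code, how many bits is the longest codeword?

Merge the two lowest-weight nodes at each step:
combine G(7), E(9) → 16
combine C(11), A(12) → 23
combine 16, F(19) → 35
combine D(22), 23 → 45
combine B(27), 35 → 62
combine 45, 62 → 107
Maximum depth reached is 4.

4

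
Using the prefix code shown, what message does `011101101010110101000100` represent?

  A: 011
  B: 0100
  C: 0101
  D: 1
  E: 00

Read left to right; each codeword is recognised as soon as it completes (prefix code):
  011→A | 1→D | 011→A | 0101→C | 011→A | 0101→C | 00→E | 0100→B
Decoded message: ADACACEB

ADACACEB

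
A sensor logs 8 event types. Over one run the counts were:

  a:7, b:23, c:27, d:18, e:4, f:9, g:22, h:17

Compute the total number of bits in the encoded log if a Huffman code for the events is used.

Greedily combine the two least-frequent nodes:
merge e(4) and a(7): 11
merge f(9) and 11: 20
merge h(17) and d(18): 35
merge 20 and g(22): 42
merge b(23) and c(27): 50
merge 35 and 42: 77
merge 50 and 77: 127
The encoded length is the sum of every internal node's weight: 11 + 20 + 35 + 42 + 50 + 77 + 127 = 362 bits.

362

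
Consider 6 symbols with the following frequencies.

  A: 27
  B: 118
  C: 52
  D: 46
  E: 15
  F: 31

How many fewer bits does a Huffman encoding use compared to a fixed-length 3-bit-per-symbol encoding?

194

Fixed-length: 3 bits × 289 symbols = 867 bits.
Huffman merges:
merge E(15) and A(27): 42
merge F(31) and 42: 73
merge D(46) and C(52): 98
merge 73 and 98: 171
merge B(118) and 171: 289
Huffman total = 42 + 73 + 98 + 171 + 289 = 673 bits.
Saving = 867 − 673 = 194 bits.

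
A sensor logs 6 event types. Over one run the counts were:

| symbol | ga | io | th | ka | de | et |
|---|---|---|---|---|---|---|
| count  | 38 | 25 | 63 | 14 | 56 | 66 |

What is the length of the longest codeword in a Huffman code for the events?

4

Merge the two lowest-weight nodes at each step:
ka(14) + io(25) → 39
ga(38) + 39 → 77
de(56) + th(63) → 119
et(66) + 77 → 143
119 + 143 → 262
Maximum depth reached is 4.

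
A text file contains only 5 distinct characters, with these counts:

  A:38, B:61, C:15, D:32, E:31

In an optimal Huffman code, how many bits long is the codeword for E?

Repeatedly merge the two smallest:
combine C(15), E(31) → 46
combine D(32), A(38) → 70
combine 46, B(61) → 107
combine 70, 107 → 177
E's leaf is at depth 3, giving a 3-bit codeword.

3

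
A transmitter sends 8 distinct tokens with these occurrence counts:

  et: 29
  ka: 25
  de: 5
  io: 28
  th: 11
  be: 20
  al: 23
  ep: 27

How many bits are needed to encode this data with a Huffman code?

491

Greedily combine the two least-frequent nodes:
de(5) + th(11) → 16
16 + be(20) → 36
al(23) + ka(25) → 48
ep(27) + io(28) → 55
et(29) + 36 → 65
48 + 55 → 103
65 + 103 → 168
The encoded length is the sum of every internal node's weight: 16 + 36 + 48 + 55 + 65 + 103 + 168 = 491 bits.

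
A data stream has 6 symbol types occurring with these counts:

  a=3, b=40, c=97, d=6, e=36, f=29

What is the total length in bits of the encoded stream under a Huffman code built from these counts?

Build the Huffman tree bottom-up:
combine a(3), d(6) → 9
combine 9, f(29) → 38
combine e(36), 38 → 74
combine b(40), 74 → 114
combine c(97), 114 → 211
The encoded length is the sum of every internal node's weight: 9 + 38 + 74 + 114 + 211 = 446 bits.

446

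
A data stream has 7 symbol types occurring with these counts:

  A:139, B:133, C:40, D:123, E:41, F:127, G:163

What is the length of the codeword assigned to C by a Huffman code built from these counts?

Huffman merges, smallest pair first:
C(40) + E(41) → 81
81 + D(123) → 204
F(127) + B(133) → 260
A(139) + G(163) → 302
204 + 260 → 464
302 + 464 → 766
C's leaf is at depth 4, giving a 4-bit codeword.

4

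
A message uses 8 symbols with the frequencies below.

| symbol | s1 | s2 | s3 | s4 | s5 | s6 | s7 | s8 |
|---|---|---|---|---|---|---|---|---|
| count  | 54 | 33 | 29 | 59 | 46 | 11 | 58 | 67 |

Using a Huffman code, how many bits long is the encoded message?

1044

Build the Huffman tree bottom-up:
combine s6(11), s3(29) → 40
combine s2(33), 40 → 73
combine s5(46), s1(54) → 100
combine s7(58), s4(59) → 117
combine s8(67), 73 → 140
combine 100, 117 → 217
combine 140, 217 → 357
Each symbol's bit-cost is frequency × depth; summing gives 1044 bits (equivalently 40 + 73 + 100 + 117 + 140 + 217 + 357).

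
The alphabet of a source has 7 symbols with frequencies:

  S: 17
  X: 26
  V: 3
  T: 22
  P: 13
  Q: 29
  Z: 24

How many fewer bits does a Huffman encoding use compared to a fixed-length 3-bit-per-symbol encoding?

Fixed-length: 3 bits × 134 symbols = 402 bits.
Huffman merges:
combine V(3), P(13) → 16
combine 16, S(17) → 33
combine T(22), Z(24) → 46
combine X(26), Q(29) → 55
combine 33, 46 → 79
combine 55, 79 → 134
Huffman total = 16 + 33 + 46 + 55 + 79 + 134 = 363 bits.
Saving = 402 − 363 = 39 bits.

39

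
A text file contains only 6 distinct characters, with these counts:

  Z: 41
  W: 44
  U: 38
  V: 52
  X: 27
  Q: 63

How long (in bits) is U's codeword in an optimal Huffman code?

Repeatedly merge the two smallest:
combine X(27), U(38) → 65
combine Z(41), W(44) → 85
combine V(52), Q(63) → 115
combine 65, 85 → 150
combine 115, 150 → 265
U's leaf is at depth 3, giving a 3-bit codeword.

3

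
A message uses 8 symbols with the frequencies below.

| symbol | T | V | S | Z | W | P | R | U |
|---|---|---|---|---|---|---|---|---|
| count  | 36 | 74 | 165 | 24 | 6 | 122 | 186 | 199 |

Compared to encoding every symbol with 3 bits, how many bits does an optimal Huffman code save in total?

314

Fixed-length: 3 bits × 812 symbols = 2436 bits.
Huffman merges:
merge W(6) and Z(24): 30
merge 30 and T(36): 66
merge 66 and V(74): 140
merge P(122) and 140: 262
merge S(165) and R(186): 351
merge U(199) and 262: 461
merge 351 and 461: 812
Huffman total = 30 + 66 + 140 + 262 + 351 + 461 + 812 = 2122 bits.
Saving = 2436 − 2122 = 314 bits.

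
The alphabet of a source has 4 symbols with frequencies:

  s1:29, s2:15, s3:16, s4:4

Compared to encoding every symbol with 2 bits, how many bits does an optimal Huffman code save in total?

Fixed-length: 2 bits × 64 symbols = 128 bits.
Huffman merges:
s4(4) + s2(15) → 19
s3(16) + 19 → 35
s1(29) + 35 → 64
Huffman total = 19 + 35 + 64 = 118 bits.
Saving = 128 − 118 = 10 bits.

10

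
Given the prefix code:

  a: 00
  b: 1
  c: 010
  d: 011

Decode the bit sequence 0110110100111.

Read left to right; each codeword is recognised as soon as it completes (prefix code):
  011→d | 011→d | 010→c | 011→d | 1→b
Decoded message: ddcdb

ddcdb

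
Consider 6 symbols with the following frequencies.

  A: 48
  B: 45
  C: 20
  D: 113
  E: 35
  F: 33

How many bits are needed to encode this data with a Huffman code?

Merge the two smallest weights repeatedly:
C(20) + F(33) → 53
E(35) + B(45) → 80
A(48) + 53 → 101
80 + 101 → 181
D(113) + 181 → 294
Total encoded bits = sum of merged weights = 53 + 80 + 101 + 181 + 294 = 709.

709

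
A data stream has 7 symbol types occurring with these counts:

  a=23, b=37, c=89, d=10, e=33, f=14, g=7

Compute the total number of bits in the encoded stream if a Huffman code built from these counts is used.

Merge the two smallest weights repeatedly:
g(7) + d(10) → 17
f(14) + 17 → 31
a(23) + 31 → 54
e(33) + b(37) → 70
54 + 70 → 124
c(89) + 124 → 213
Each symbol's bit-cost is frequency × depth; summing gives 509 bits (equivalently 17 + 31 + 54 + 70 + 124 + 213).

509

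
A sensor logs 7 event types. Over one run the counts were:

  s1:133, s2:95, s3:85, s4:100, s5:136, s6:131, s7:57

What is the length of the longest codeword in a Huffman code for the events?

Merge the two lowest-weight nodes at each step:
combine s7(57), s3(85) → 142
combine s2(95), s4(100) → 195
combine s6(131), s1(133) → 264
combine s5(136), 142 → 278
combine 195, 264 → 459
combine 278, 459 → 737
Maximum depth reached is 3.

3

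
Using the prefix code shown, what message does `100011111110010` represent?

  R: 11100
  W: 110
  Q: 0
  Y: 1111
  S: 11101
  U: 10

UQQYRU

Read left to right; each codeword is recognised as soon as it completes (prefix code):
  10→U | 0→Q | 0→Q | 1111→Y | 11100→R | 10→U
Decoded message: UQQYRU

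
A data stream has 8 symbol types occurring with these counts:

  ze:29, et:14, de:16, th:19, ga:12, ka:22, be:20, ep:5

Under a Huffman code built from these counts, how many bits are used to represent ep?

4

Huffman merges, smallest pair first:
ep(5) + ga(12) → 17
et(14) + de(16) → 30
17 + th(19) → 36
be(20) + ka(22) → 42
ze(29) + 30 → 59
36 + 42 → 78
59 + 78 → 137
ep sits 4 levels below the root, so its codeword is 4 bits.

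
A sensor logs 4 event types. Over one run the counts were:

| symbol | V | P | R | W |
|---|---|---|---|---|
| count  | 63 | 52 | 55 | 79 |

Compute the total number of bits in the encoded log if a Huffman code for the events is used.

498

Build the Huffman tree bottom-up:
merge P(52) and R(55): 107
merge V(63) and W(79): 142
merge 107 and 142: 249
Each symbol's bit-cost is frequency × depth; summing gives 498 bits (equivalently 107 + 142 + 249).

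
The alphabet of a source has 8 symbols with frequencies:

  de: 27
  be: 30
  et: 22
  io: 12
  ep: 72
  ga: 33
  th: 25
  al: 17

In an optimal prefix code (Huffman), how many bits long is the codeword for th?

3

Build the tree from the bottom:
io(12) + al(17) → 29
et(22) + th(25) → 47
de(27) + 29 → 56
be(30) + ga(33) → 63
47 + 56 → 103
63 + ep(72) → 135
103 + 135 → 238
th sits 3 levels below the root, so its codeword is 3 bits.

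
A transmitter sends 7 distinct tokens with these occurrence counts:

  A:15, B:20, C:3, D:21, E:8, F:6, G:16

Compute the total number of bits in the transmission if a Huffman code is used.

235

Greedily combine the two least-frequent nodes:
C(3) + F(6) → 9
E(8) + 9 → 17
A(15) + G(16) → 31
17 + B(20) → 37
D(21) + 31 → 52
37 + 52 → 89
Each symbol's bit-cost is frequency × depth; summing gives 235 bits (equivalently 9 + 17 + 31 + 37 + 52 + 89).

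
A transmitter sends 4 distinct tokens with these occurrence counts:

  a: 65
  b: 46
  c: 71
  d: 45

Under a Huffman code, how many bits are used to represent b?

2

Build the tree from the bottom:
d(45) + b(46) → 91
a(65) + c(71) → 136
91 + 136 → 227
b's leaf is at depth 2, giving a 2-bit codeword.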